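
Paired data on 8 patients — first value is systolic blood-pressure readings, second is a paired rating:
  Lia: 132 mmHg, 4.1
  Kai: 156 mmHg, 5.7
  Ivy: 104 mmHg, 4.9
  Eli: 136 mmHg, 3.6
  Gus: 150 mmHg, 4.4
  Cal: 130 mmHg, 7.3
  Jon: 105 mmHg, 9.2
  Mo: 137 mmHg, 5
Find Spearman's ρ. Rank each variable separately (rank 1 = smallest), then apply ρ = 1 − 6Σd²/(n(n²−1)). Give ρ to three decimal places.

Ranks of variable 1: 4, 8, 1, 5, 7, 3, 2, 6
Ranks of variable 2: 2, 6, 4, 1, 3, 7, 8, 5
d = r₁ − r₂: 2, 2, -3, 4, 4, -4, -6, 1
d²: 4, 4, 9, 16, 16, 16, 36, 1; Σd² = 102
ρ = 1 − 6·102/(8·63) = 1 − 612/504 = -0.214

-0.214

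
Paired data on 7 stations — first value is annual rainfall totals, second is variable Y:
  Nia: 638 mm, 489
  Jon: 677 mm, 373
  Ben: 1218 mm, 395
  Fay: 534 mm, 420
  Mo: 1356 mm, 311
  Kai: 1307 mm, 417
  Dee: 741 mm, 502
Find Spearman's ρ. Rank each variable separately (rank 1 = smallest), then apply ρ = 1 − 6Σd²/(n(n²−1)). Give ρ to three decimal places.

Ranks of variable 1: 2, 3, 5, 1, 7, 6, 4
Ranks of variable 2: 6, 2, 3, 5, 1, 4, 7
d = r₁ − r₂: -4, 1, 2, -4, 6, 2, -3
d²: 16, 1, 4, 16, 36, 4, 9; Σd² = 86
ρ = 1 − 6·86/(7·48) = 1 − 516/336 = -0.536

-0.536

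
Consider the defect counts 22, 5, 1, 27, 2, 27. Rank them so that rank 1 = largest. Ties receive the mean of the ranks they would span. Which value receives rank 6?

1

Sorted (descending): 27, 27, 22, 5, 2, 1
The 2 values of 27 occupy positions 1–2 → average rank (1+2)/2 = 1.5.
Rank 6 → value 1.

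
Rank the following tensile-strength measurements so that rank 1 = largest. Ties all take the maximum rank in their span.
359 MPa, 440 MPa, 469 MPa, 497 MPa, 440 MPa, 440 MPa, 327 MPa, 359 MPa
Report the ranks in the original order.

Sorted (descending): 497, 469, 440, 440, 440, 359, 359, 327
The 3 values of 440 occupy positions 3–5 → each gets rank 5.
The 2 values of 359 occupy positions 6–7 → each gets rank 7.

7, 5, 2, 1, 5, 5, 8, 7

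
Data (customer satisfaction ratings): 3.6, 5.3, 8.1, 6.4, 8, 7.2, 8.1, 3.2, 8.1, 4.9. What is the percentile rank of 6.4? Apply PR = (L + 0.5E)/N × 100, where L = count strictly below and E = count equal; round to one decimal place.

45.0

N = 10.
Strictly below 6.4: 4. Equal to 6.4: 1.
PR = (4 + 0.5·1)/10 × 100 = 45.0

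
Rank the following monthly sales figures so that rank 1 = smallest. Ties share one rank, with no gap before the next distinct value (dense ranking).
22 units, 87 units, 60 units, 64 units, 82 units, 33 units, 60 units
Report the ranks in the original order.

1, 6, 3, 4, 5, 2, 3

Sorted (ascending): 22, 33, 60, 60, 64, 82, 87
The 2 values of 60 share dense rank 3.
Remaining distinct values take the next consecutive integers.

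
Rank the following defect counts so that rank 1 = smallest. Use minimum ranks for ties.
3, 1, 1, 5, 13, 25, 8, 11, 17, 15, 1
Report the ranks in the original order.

Sorted (ascending): 1, 1, 1, 3, 5, 8, 11, 13, 15, 17, 25
The 3 values of 1 occupy positions 1–3 → each gets rank 1.

4, 1, 1, 5, 8, 11, 6, 7, 10, 9, 1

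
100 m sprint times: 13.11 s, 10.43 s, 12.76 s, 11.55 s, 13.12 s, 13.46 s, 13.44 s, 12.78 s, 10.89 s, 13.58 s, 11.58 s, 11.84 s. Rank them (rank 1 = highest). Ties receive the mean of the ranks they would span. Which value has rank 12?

Sorted (descending): 13.58, 13.46, 13.44, 13.12, 13.11, 12.78, 12.76, 11.84, 11.58, 11.55, 10.89, 10.43
No ties — each value takes its position as its rank.
Rank 12 → value 10.43.

10.43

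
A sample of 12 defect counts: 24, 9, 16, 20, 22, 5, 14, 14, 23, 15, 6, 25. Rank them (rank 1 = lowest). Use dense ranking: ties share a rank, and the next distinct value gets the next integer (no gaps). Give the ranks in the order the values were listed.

10, 3, 6, 7, 8, 1, 4, 4, 9, 5, 2, 11

Sorted (ascending): 5, 6, 9, 14, 14, 15, 16, 20, 22, 23, 24, 25
The 2 values of 14 share dense rank 4.
Remaining distinct values take the next consecutive integers.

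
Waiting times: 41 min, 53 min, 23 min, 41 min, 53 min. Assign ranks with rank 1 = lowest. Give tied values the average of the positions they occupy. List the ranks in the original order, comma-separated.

2.5, 4.5, 1, 2.5, 4.5

Sorted (ascending): 23, 41, 41, 53, 53
The 2 values of 41 occupy positions 2–3 → average rank (2+3)/2 = 2.5.
The 2 values of 53 occupy positions 4–5 → average rank (4+5)/2 = 4.5.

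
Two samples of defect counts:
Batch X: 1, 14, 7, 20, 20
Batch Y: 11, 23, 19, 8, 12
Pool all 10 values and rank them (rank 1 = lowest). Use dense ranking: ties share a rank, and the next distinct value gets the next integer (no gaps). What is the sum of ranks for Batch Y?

28

Sorted (ascending): 1, 7, 8, 11, 12, 14, 19, 20, 20, 23
The 2 values of 20 share dense rank 8.
Remaining distinct values take the next consecutive integers.
Batch Y values → pooled ranks: 11→4, 23→9, 19→7, 8→3, 12→5
Rank sum = 4 + 9 + 7 + 3 + 5 = 28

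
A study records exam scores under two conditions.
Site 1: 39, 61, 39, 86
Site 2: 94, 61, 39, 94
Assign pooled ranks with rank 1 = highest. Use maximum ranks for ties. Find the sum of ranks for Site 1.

Sorted (descending): 94, 94, 86, 61, 61, 39, 39, 39
The 2 values of 94 occupy positions 1–2 → each gets rank 2.
The 2 values of 61 occupy positions 4–5 → each gets rank 5.
The 3 values of 39 occupy positions 6–8 → each gets rank 8.
Site 1 values → pooled ranks: 39→8, 61→5, 39→8, 86→3
Rank sum = 8 + 5 + 8 + 3 = 24

24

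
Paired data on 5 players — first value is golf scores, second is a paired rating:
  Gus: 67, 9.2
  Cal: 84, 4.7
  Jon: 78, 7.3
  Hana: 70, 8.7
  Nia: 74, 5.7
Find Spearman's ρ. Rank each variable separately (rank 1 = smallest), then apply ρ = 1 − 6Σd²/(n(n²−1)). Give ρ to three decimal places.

Ranks of variable 1: 1, 5, 4, 2, 3
Ranks of variable 2: 5, 1, 3, 4, 2
d = r₁ − r₂: -4, 4, 1, -2, 1
d²: 16, 16, 1, 4, 1; Σd² = 38
ρ = 1 − 6·38/(5·24) = 1 − 228/120 = -0.900

-0.900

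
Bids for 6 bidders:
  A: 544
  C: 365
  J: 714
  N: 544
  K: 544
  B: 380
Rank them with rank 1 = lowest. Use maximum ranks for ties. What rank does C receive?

Sorted (ascending): 365, 380, 544, 544, 544, 714
The 3 values of 544 occupy positions 3–5 → each gets rank 5.
C has value 365 → rank 1.

1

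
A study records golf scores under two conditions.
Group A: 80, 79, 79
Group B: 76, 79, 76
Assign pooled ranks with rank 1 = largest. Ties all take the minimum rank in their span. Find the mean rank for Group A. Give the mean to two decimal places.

Sorted (descending): 80, 79, 79, 79, 76, 76
The 3 values of 79 occupy positions 2–4 → each gets rank 2.
The 2 values of 76 occupy positions 5–6 → each gets rank 5.
Group A values → pooled ranks: 80→1, 79→2, 79→2
Mean rank = (1 + 2 + 2) / 3 = 1.67

1.67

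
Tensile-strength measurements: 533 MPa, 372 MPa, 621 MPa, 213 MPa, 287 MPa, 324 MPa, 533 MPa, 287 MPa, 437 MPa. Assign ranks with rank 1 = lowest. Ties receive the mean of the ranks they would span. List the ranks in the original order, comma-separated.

Sorted (ascending): 213, 287, 287, 324, 372, 437, 533, 533, 621
The 2 values of 287 occupy positions 2–3 → average rank (2+3)/2 = 2.5.
The 2 values of 533 occupy positions 7–8 → average rank (7+8)/2 = 7.5.

7.5, 5, 9, 1, 2.5, 4, 7.5, 2.5, 6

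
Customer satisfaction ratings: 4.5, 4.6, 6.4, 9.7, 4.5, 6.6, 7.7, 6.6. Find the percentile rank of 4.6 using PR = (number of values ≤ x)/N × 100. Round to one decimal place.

N = 8.
Strictly below 4.6: 2. Equal to 4.6: 1.
PR = 3/8 × 100 = 37.5

37.5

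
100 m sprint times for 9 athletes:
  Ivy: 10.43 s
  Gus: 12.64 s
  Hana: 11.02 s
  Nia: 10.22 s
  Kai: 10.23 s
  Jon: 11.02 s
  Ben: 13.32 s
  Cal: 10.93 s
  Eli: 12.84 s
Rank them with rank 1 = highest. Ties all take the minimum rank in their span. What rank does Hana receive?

4

Sorted (descending): 13.32, 12.84, 12.64, 11.02, 11.02, 10.93, 10.43, 10.23, 10.22
The 2 values of 11.02 occupy positions 4–5 → each gets rank 4.
Hana has value 11.02 s → rank 4.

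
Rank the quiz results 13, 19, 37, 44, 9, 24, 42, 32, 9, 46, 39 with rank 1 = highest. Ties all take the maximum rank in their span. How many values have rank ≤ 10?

Sorted (descending): 46, 44, 42, 39, 37, 32, 24, 19, 13, 9, 9
The 2 values of 9 occupy positions 10–11 → each gets rank 11.
Ranks ≤ 10: {1, 2, 3, 4, 5, 6, 7, 8, 9} → 9 values.

9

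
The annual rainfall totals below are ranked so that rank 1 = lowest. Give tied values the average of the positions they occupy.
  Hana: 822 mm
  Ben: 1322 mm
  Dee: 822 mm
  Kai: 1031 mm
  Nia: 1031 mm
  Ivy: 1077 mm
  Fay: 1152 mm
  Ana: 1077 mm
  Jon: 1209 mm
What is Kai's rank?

Sorted (ascending): 822, 822, 1031, 1031, 1077, 1077, 1152, 1209, 1322
The 2 values of 822 occupy positions 1–2 → average rank (1+2)/2 = 1.5.
The 2 values of 1031 occupy positions 3–4 → average rank (3+4)/2 = 3.5.
The 2 values of 1077 occupy positions 5–6 → average rank (5+6)/2 = 5.5.
Kai has value 1031 mm → rank 3.5.

3.5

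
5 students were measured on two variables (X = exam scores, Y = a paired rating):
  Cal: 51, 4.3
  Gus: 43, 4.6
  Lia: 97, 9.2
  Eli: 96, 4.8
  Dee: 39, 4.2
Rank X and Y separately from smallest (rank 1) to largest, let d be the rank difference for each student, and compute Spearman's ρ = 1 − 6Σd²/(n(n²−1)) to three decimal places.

Ranks of variable 1: 3, 2, 5, 4, 1
Ranks of variable 2: 2, 3, 5, 4, 1
d = r₁ − r₂: 1, -1, 0, 0, 0
d²: 1, 1, 0, 0, 0; Σd² = 2
ρ = 1 − 6·2/(5·24) = 1 − 12/120 = 0.900

0.900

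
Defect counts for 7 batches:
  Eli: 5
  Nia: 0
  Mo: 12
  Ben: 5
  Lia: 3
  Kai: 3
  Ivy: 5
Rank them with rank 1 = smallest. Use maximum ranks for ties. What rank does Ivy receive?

Sorted (ascending): 0, 3, 3, 5, 5, 5, 12
The 2 values of 3 occupy positions 2–3 → each gets rank 3.
The 3 values of 5 occupy positions 4–6 → each gets rank 6.
Ivy has value 5 → rank 6.

6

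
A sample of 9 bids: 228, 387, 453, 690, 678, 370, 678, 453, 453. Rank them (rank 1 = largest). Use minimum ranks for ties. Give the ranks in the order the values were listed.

Sorted (descending): 690, 678, 678, 453, 453, 453, 387, 370, 228
The 2 values of 678 occupy positions 2–3 → each gets rank 2.
The 3 values of 453 occupy positions 4–6 → each gets rank 4.

9, 7, 4, 1, 2, 8, 2, 4, 4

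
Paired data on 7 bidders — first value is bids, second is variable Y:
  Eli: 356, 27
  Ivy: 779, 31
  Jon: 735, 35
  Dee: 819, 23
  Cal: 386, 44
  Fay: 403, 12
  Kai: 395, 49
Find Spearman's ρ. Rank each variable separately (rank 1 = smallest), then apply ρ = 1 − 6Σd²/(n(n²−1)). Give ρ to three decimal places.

Ranks of variable 1: 1, 6, 5, 7, 2, 4, 3
Ranks of variable 2: 3, 4, 5, 2, 6, 1, 7
d = r₁ − r₂: -2, 2, 0, 5, -4, 3, -4
d²: 4, 4, 0, 25, 16, 9, 16; Σd² = 74
ρ = 1 − 6·74/(7·48) = 1 − 444/336 = -0.321

-0.321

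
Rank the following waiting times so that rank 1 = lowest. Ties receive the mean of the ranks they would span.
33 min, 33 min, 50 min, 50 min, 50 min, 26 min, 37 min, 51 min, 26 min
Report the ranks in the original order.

3.5, 3.5, 7, 7, 7, 1.5, 5, 9, 1.5

Sorted (ascending): 26, 26, 33, 33, 37, 50, 50, 50, 51
The 2 values of 26 occupy positions 1–2 → average rank (1+2)/2 = 1.5.
The 2 values of 33 occupy positions 3–4 → average rank (3+4)/2 = 3.5.
The 3 values of 50 occupy positions 6–8 → average rank 7.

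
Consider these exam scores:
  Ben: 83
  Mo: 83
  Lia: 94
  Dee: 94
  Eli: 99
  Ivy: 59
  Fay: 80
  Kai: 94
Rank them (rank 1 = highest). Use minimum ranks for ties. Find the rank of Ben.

5

Sorted (descending): 99, 94, 94, 94, 83, 83, 80, 59
The 3 values of 94 occupy positions 2–4 → each gets rank 2.
The 2 values of 83 occupy positions 5–6 → each gets rank 5.
Ben has value 83 → rank 5.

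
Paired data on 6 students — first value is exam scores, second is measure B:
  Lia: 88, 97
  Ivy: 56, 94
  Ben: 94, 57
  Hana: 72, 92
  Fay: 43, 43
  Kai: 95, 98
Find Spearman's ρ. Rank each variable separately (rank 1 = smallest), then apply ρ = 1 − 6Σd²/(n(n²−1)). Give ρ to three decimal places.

0.600

Ranks of variable 1: 4, 2, 5, 3, 1, 6
Ranks of variable 2: 5, 4, 2, 3, 1, 6
d = r₁ − r₂: -1, -2, 3, 0, 0, 0
d²: 1, 4, 9, 0, 0, 0; Σd² = 14
ρ = 1 − 6·14/(6·35) = 1 − 84/210 = 0.600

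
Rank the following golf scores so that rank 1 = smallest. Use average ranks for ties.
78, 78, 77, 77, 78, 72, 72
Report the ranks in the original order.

6, 6, 3.5, 3.5, 6, 1.5, 1.5

Sorted (ascending): 72, 72, 77, 77, 78, 78, 78
The 2 values of 72 occupy positions 1–2 → average rank (1+2)/2 = 1.5.
The 2 values of 77 occupy positions 3–4 → average rank (3+4)/2 = 3.5.
The 3 values of 78 occupy positions 5–7 → average rank 6.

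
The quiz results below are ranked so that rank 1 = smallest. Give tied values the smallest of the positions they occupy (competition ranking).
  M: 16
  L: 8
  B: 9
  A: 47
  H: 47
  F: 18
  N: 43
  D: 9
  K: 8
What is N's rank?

Sorted (ascending): 8, 8, 9, 9, 16, 18, 43, 47, 47
The 2 values of 8 occupy positions 1–2 → each gets rank 1.
The 2 values of 9 occupy positions 3–4 → each gets rank 3.
The 2 values of 47 occupy positions 8–9 → each gets rank 8.
N has value 43 → rank 7.

7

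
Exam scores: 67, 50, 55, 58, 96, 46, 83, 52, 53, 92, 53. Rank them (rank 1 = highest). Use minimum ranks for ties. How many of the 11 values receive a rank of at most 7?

Sorted (descending): 96, 92, 83, 67, 58, 55, 53, 53, 52, 50, 46
The 2 values of 53 occupy positions 7–8 → each gets rank 7.
Ranks ≤ 7: {1, 2, 3, 4, 5, 6, 7, 7} → 8 values.

8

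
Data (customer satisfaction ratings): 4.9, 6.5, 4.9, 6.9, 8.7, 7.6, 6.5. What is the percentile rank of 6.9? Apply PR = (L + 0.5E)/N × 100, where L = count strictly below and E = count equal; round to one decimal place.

N = 7.
Strictly below 6.9: 4. Equal to 6.9: 1.
PR = (4 + 0.5·1)/7 × 100 = 64.3

64.3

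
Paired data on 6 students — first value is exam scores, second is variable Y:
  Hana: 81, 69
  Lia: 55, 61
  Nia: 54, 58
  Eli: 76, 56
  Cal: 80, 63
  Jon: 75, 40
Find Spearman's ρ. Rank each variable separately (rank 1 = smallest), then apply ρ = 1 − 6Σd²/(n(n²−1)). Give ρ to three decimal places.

0.543

Ranks of variable 1: 6, 2, 1, 4, 5, 3
Ranks of variable 2: 6, 4, 3, 2, 5, 1
d = r₁ − r₂: 0, -2, -2, 2, 0, 2
d²: 0, 4, 4, 4, 0, 4; Σd² = 16
ρ = 1 − 6·16/(6·35) = 1 − 96/210 = 0.543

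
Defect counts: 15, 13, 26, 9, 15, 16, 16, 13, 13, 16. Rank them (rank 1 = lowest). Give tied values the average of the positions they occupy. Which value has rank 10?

26

Sorted (ascending): 9, 13, 13, 13, 15, 15, 16, 16, 16, 26
The 3 values of 13 occupy positions 2–4 → average rank 3.
The 2 values of 15 occupy positions 5–6 → average rank (5+6)/2 = 5.5.
The 3 values of 16 occupy positions 7–9 → average rank 8.
Rank 10 → value 26.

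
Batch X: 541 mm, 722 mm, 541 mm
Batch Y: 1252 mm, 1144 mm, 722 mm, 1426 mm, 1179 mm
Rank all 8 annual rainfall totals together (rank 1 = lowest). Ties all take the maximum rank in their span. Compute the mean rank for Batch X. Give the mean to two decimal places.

2.67

Sorted (ascending): 541, 541, 722, 722, 1144, 1179, 1252, 1426
The 2 values of 541 occupy positions 1–2 → each gets rank 2.
The 2 values of 722 occupy positions 3–4 → each gets rank 4.
Batch X values → pooled ranks: 541→2, 722→4, 541→2
Mean rank = (2 + 4 + 2) / 3 = 2.67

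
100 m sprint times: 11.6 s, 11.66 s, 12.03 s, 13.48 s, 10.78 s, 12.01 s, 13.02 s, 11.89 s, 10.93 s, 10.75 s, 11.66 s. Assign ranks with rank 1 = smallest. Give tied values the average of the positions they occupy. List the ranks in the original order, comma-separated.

Sorted (ascending): 10.75, 10.78, 10.93, 11.6, 11.66, 11.66, 11.89, 12.01, 12.03, 13.02, 13.48
The 2 values of 11.66 occupy positions 5–6 → average rank (5+6)/2 = 5.5.

4, 5.5, 9, 11, 2, 8, 10, 7, 3, 1, 5.5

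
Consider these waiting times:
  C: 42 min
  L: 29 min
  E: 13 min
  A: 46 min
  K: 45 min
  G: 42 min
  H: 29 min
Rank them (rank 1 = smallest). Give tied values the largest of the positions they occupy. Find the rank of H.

Sorted (ascending): 13, 29, 29, 42, 42, 45, 46
The 2 values of 29 occupy positions 2–3 → each gets rank 3.
The 2 values of 42 occupy positions 4–5 → each gets rank 5.
H has value 29 min → rank 3.

3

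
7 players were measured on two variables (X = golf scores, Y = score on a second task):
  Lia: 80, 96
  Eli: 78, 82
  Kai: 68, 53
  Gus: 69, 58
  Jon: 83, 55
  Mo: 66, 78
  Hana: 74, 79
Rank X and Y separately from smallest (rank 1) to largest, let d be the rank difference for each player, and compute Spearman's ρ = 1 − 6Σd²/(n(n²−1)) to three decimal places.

0.321

Ranks of variable 1: 6, 5, 2, 3, 7, 1, 4
Ranks of variable 2: 7, 6, 1, 3, 2, 4, 5
d = r₁ − r₂: -1, -1, 1, 0, 5, -3, -1
d²: 1, 1, 1, 0, 25, 9, 1; Σd² = 38
ρ = 1 − 6·38/(7·48) = 1 − 228/336 = 0.321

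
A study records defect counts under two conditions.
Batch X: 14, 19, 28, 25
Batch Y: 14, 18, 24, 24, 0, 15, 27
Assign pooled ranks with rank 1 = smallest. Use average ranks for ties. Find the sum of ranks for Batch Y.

37.5

Sorted (ascending): 0, 14, 14, 15, 18, 19, 24, 24, 25, 27, 28
The 2 values of 14 occupy positions 2–3 → average rank (2+3)/2 = 2.5.
The 2 values of 24 occupy positions 7–8 → average rank (7+8)/2 = 7.5.
Batch Y values → pooled ranks: 14→2.5, 18→5, 24→7.5, 24→7.5, 0→1, 15→4, 27→10
Rank sum = 2.5 + 5 + 7.5 + 7.5 + 1 + 4 + 10 = 37.5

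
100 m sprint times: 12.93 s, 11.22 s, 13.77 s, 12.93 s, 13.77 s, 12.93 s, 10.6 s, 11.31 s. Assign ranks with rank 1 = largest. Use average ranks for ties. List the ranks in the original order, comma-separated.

Sorted (descending): 13.77, 13.77, 12.93, 12.93, 12.93, 11.31, 11.22, 10.6
The 2 values of 13.77 occupy positions 1–2 → average rank (1+2)/2 = 1.5.
The 3 values of 12.93 occupy positions 3–5 → average rank 4.

4, 7, 1.5, 4, 1.5, 4, 8, 6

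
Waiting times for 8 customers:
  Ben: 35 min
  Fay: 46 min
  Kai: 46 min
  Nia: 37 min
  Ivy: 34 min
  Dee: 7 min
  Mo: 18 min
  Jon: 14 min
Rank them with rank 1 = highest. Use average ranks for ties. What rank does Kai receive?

1.5

Sorted (descending): 46, 46, 37, 35, 34, 18, 14, 7
The 2 values of 46 occupy positions 1–2 → average rank (1+2)/2 = 1.5.
Kai has value 46 min → rank 1.5.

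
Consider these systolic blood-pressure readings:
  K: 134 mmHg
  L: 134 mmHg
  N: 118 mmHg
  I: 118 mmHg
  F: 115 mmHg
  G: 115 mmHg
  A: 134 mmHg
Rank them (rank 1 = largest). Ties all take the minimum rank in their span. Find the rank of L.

Sorted (descending): 134, 134, 134, 118, 118, 115, 115
The 3 values of 134 occupy positions 1–3 → each gets rank 1.
The 2 values of 118 occupy positions 4–5 → each gets rank 4.
The 2 values of 115 occupy positions 6–7 → each gets rank 6.
L has value 134 mmHg → rank 1.

1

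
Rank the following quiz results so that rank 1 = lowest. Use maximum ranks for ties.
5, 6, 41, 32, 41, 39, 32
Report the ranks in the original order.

Sorted (ascending): 5, 6, 32, 32, 39, 41, 41
The 2 values of 32 occupy positions 3–4 → each gets rank 4.
The 2 values of 41 occupy positions 6–7 → each gets rank 7.

1, 2, 7, 4, 7, 5, 4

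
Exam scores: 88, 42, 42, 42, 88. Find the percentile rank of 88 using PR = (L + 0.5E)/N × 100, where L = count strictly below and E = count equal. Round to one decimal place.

N = 5.
Strictly below 88: 3. Equal to 88: 2.
PR = (3 + 0.5·2)/5 × 100 = 80.0

80.0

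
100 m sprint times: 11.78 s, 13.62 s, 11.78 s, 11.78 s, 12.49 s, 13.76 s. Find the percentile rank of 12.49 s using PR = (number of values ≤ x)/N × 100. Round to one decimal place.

66.7

N = 6.
Strictly below 12.49: 3. Equal to 12.49: 1.
PR = 4/6 × 100 = 66.7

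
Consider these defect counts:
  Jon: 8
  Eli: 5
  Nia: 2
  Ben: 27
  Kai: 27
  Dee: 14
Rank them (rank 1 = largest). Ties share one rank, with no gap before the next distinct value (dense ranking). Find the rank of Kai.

Sorted (descending): 27, 27, 14, 8, 5, 2
The 2 values of 27 share dense rank 1.
Remaining distinct values take the next consecutive integers.
Kai has value 27 → rank 1.

1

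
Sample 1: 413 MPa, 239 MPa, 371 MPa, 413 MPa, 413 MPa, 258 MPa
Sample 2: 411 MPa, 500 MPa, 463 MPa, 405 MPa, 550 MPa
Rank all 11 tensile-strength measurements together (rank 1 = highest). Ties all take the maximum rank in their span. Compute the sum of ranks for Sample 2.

Sorted (descending): 550, 500, 463, 413, 413, 413, 411, 405, 371, 258, 239
The 3 values of 413 occupy positions 4–6 → each gets rank 6.
Sample 2 values → pooled ranks: 411→7, 500→2, 463→3, 405→8, 550→1
Rank sum = 7 + 2 + 3 + 8 + 1 = 21

21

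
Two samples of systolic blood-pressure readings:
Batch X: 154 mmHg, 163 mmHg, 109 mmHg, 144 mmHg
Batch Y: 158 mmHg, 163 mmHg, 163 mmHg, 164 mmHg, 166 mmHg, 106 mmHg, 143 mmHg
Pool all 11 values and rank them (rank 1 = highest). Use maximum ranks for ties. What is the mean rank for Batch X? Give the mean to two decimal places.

Sorted (descending): 166, 164, 163, 163, 163, 158, 154, 144, 143, 109, 106
The 3 values of 163 occupy positions 3–5 → each gets rank 5.
Batch X values → pooled ranks: 154→7, 163→5, 109→10, 144→8
Mean rank = (7 + 5 + 10 + 8) / 4 = 7.50

7.50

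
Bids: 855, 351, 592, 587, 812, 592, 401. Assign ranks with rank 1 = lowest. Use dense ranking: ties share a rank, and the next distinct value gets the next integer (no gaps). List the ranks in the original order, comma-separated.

Sorted (ascending): 351, 401, 587, 592, 592, 812, 855
The 2 values of 592 share dense rank 4.
Remaining distinct values take the next consecutive integers.

6, 1, 4, 3, 5, 4, 2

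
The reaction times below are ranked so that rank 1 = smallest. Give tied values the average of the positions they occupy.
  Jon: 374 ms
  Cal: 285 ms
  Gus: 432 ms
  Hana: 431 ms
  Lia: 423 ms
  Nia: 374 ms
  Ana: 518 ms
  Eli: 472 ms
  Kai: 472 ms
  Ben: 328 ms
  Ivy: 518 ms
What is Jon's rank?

3.5

Sorted (ascending): 285, 328, 374, 374, 423, 431, 432, 472, 472, 518, 518
The 2 values of 374 occupy positions 3–4 → average rank (3+4)/2 = 3.5.
The 2 values of 472 occupy positions 8–9 → average rank (8+9)/2 = 8.5.
The 2 values of 518 occupy positions 10–11 → average rank (10+11)/2 = 10.5.
Jon has value 374 ms → rank 3.5.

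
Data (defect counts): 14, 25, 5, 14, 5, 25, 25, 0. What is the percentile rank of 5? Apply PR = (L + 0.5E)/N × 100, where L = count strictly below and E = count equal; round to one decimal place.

25.0

N = 8.
Strictly below 5: 1. Equal to 5: 2.
PR = (1 + 0.5·2)/8 × 100 = 25.0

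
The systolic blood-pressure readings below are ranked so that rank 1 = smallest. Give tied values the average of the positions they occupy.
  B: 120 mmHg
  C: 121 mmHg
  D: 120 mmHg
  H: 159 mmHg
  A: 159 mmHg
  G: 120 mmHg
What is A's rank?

Sorted (ascending): 120, 120, 120, 121, 159, 159
The 3 values of 120 occupy positions 1–3 → average rank 2.
The 2 values of 159 occupy positions 5–6 → average rank (5+6)/2 = 5.5.
A has value 159 mmHg → rank 5.5.

5.5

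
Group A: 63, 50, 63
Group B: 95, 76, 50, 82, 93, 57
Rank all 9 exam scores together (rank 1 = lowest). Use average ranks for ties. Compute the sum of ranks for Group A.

Sorted (ascending): 50, 50, 57, 63, 63, 76, 82, 93, 95
The 2 values of 50 occupy positions 1–2 → average rank (1+2)/2 = 1.5.
The 2 values of 63 occupy positions 4–5 → average rank (4+5)/2 = 4.5.
Group A values → pooled ranks: 63→4.5, 50→1.5, 63→4.5
Rank sum = 4.5 + 1.5 + 4.5 = 10.5

10.5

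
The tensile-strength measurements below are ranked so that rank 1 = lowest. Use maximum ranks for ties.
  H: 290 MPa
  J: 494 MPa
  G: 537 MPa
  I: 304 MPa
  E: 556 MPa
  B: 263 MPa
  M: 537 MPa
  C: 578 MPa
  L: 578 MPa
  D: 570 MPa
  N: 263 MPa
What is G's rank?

7

Sorted (ascending): 263, 263, 290, 304, 494, 537, 537, 556, 570, 578, 578
The 2 values of 263 occupy positions 1–2 → each gets rank 2.
The 2 values of 537 occupy positions 6–7 → each gets rank 7.
The 2 values of 578 occupy positions 10–11 → each gets rank 11.
G has value 537 MPa → rank 7.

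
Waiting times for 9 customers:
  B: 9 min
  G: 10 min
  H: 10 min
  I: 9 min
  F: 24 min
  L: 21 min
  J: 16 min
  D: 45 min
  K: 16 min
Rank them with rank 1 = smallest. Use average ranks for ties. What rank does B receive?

1.5

Sorted (ascending): 9, 9, 10, 10, 16, 16, 21, 24, 45
The 2 values of 9 occupy positions 1–2 → average rank (1+2)/2 = 1.5.
The 2 values of 10 occupy positions 3–4 → average rank (3+4)/2 = 3.5.
The 2 values of 16 occupy positions 5–6 → average rank (5+6)/2 = 5.5.
B has value 9 min → rank 1.5.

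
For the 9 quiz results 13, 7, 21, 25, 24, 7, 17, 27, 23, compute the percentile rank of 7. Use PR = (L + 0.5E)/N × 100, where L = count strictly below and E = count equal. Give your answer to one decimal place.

11.1

N = 9.
Strictly below 7: 0. Equal to 7: 2.
PR = (0 + 0.5·2)/9 × 100 = 11.1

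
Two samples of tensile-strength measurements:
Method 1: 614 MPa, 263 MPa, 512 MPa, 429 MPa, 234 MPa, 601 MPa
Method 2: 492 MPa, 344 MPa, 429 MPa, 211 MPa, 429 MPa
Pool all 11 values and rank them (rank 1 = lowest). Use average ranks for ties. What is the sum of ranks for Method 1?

Sorted (ascending): 211, 234, 263, 344, 429, 429, 429, 492, 512, 601, 614
The 3 values of 429 occupy positions 5–7 → average rank 6.
Method 1 values → pooled ranks: 614→11, 263→3, 512→9, 429→6, 234→2, 601→10
Rank sum = 11 + 3 + 9 + 6 + 2 + 10 = 41

41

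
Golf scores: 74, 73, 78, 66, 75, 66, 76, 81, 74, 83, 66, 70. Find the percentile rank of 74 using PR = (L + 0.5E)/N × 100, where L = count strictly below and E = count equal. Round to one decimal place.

N = 12.
Strictly below 74: 5. Equal to 74: 2.
PR = (5 + 0.5·2)/12 × 100 = 50.0

50.0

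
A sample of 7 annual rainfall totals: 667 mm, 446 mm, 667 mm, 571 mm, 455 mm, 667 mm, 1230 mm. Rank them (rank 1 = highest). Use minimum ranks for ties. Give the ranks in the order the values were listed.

2, 7, 2, 5, 6, 2, 1

Sorted (descending): 1230, 667, 667, 667, 571, 455, 446
The 3 values of 667 occupy positions 2–4 → each gets rank 2.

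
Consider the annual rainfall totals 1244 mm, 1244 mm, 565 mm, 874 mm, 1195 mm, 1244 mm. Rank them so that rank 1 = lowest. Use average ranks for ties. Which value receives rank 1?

Sorted (ascending): 565, 874, 1195, 1244, 1244, 1244
The 3 values of 1244 occupy positions 4–6 → average rank 5.
Rank 1 → value 565.

565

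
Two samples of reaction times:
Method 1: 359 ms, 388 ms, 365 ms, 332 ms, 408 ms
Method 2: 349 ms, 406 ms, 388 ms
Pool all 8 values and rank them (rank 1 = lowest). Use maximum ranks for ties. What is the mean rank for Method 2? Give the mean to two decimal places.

5.00

Sorted (ascending): 332, 349, 359, 365, 388, 388, 406, 408
The 2 values of 388 occupy positions 5–6 → each gets rank 6.
Method 2 values → pooled ranks: 349→2, 406→7, 388→6
Mean rank = (2 + 7 + 6) / 3 = 5.00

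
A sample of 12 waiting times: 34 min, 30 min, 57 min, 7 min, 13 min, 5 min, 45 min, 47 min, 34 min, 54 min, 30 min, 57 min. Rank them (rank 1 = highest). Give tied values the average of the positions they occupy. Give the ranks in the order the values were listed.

6.5, 8.5, 1.5, 11, 10, 12, 5, 4, 6.5, 3, 8.5, 1.5

Sorted (descending): 57, 57, 54, 47, 45, 34, 34, 30, 30, 13, 7, 5
The 2 values of 57 occupy positions 1–2 → average rank (1+2)/2 = 1.5.
The 2 values of 34 occupy positions 6–7 → average rank (6+7)/2 = 6.5.
The 2 values of 30 occupy positions 8–9 → average rank (8+9)/2 = 8.5.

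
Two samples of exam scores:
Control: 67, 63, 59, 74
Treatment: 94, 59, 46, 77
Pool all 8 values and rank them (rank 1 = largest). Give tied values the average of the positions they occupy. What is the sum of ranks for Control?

Sorted (descending): 94, 77, 74, 67, 63, 59, 59, 46
The 2 values of 59 occupy positions 6–7 → average rank (6+7)/2 = 6.5.
Control values → pooled ranks: 67→4, 63→5, 59→6.5, 74→3
Rank sum = 4 + 5 + 6.5 + 3 = 18.5

18.5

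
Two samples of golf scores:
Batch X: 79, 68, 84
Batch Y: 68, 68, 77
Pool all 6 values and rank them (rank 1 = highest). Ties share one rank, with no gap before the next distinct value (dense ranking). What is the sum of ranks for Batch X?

7

Sorted (descending): 84, 79, 77, 68, 68, 68
The 3 values of 68 share dense rank 4.
Remaining distinct values take the next consecutive integers.
Batch X values → pooled ranks: 79→2, 68→4, 84→1
Rank sum = 2 + 4 + 1 = 7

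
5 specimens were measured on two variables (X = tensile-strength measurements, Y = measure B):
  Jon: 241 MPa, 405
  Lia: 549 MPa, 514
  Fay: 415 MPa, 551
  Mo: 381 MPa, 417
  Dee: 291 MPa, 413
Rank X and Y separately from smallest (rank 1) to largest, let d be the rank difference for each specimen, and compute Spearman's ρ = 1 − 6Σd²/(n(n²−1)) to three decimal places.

Ranks of variable 1: 1, 5, 4, 3, 2
Ranks of variable 2: 1, 4, 5, 3, 2
d = r₁ − r₂: 0, 1, -1, 0, 0
d²: 0, 1, 1, 0, 0; Σd² = 2
ρ = 1 − 6·2/(5·24) = 1 − 12/120 = 0.900

0.900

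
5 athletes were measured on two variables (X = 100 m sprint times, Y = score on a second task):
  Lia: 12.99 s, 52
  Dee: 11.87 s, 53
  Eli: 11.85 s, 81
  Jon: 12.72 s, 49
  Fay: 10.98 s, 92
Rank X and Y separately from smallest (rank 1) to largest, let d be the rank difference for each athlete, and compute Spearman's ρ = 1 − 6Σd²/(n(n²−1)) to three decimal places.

Ranks of variable 1: 5, 3, 2, 4, 1
Ranks of variable 2: 2, 3, 4, 1, 5
d = r₁ − r₂: 3, 0, -2, 3, -4
d²: 9, 0, 4, 9, 16; Σd² = 38
ρ = 1 − 6·38/(5·24) = 1 − 228/120 = -0.900

-0.900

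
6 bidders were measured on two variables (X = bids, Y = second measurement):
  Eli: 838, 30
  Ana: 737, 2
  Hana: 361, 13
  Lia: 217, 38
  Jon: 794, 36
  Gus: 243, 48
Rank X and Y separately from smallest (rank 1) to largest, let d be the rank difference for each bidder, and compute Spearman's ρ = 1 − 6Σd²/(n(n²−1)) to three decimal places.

-0.486

Ranks of variable 1: 6, 4, 3, 1, 5, 2
Ranks of variable 2: 3, 1, 2, 5, 4, 6
d = r₁ − r₂: 3, 3, 1, -4, 1, -4
d²: 9, 9, 1, 16, 1, 16; Σd² = 52
ρ = 1 − 6·52/(6·35) = 1 − 312/210 = -0.486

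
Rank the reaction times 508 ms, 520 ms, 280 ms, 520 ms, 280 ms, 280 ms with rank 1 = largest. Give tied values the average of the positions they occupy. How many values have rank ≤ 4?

3

Sorted (descending): 520, 520, 508, 280, 280, 280
The 2 values of 520 occupy positions 1–2 → average rank (1+2)/2 = 1.5.
The 3 values of 280 occupy positions 4–6 → average rank 5.
Ranks ≤ 4: {1.5, 1.5, 3} → 3 values.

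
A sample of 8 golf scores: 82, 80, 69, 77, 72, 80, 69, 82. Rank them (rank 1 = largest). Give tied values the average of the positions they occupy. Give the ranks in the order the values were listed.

Sorted (descending): 82, 82, 80, 80, 77, 72, 69, 69
The 2 values of 82 occupy positions 1–2 → average rank (1+2)/2 = 1.5.
The 2 values of 80 occupy positions 3–4 → average rank (3+4)/2 = 3.5.
The 2 values of 69 occupy positions 7–8 → average rank (7+8)/2 = 7.5.

1.5, 3.5, 7.5, 5, 6, 3.5, 7.5, 1.5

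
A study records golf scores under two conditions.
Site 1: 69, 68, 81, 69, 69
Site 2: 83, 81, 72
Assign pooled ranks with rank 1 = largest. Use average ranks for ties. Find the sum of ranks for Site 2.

Sorted (descending): 83, 81, 81, 72, 69, 69, 69, 68
The 2 values of 81 occupy positions 2–3 → average rank (2+3)/2 = 2.5.
The 3 values of 69 occupy positions 5–7 → average rank 6.
Site 2 values → pooled ranks: 83→1, 81→2.5, 72→4
Rank sum = 1 + 2.5 + 4 = 7.5

7.5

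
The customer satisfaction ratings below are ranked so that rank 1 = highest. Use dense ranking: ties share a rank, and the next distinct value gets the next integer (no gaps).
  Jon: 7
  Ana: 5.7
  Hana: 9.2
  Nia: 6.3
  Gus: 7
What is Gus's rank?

Sorted (descending): 9.2, 7, 7, 6.3, 5.7
The 2 values of 7 share dense rank 2.
Remaining distinct values take the next consecutive integers.
Gus has value 7 → rank 2.

2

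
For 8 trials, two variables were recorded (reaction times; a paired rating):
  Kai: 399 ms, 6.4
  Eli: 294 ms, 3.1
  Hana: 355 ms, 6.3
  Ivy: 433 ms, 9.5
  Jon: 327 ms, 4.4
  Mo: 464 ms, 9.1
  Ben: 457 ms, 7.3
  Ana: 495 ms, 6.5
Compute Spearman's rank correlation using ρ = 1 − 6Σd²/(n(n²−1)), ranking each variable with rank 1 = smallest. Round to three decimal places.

0.786

Ranks of variable 1: 4, 1, 3, 5, 2, 7, 6, 8
Ranks of variable 2: 4, 1, 3, 8, 2, 7, 6, 5
d = r₁ − r₂: 0, 0, 0, -3, 0, 0, 0, 3
d²: 0, 0, 0, 9, 0, 0, 0, 9; Σd² = 18
ρ = 1 − 6·18/(8·63) = 1 − 108/504 = 0.786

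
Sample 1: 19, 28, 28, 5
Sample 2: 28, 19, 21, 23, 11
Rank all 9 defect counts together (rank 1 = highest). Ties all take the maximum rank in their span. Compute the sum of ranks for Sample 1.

22

Sorted (descending): 28, 28, 28, 23, 21, 19, 19, 11, 5
The 3 values of 28 occupy positions 1–3 → each gets rank 3.
The 2 values of 19 occupy positions 6–7 → each gets rank 7.
Sample 1 values → pooled ranks: 19→7, 28→3, 28→3, 5→9
Rank sum = 7 + 3 + 3 + 9 = 22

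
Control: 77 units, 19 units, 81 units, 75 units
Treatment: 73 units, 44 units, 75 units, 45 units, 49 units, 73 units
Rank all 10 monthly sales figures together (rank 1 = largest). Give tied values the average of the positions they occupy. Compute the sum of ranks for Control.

16.5

Sorted (descending): 81, 77, 75, 75, 73, 73, 49, 45, 44, 19
The 2 values of 75 occupy positions 3–4 → average rank (3+4)/2 = 3.5.
The 2 values of 73 occupy positions 5–6 → average rank (5+6)/2 = 5.5.
Control values → pooled ranks: 77→2, 19→10, 81→1, 75→3.5
Rank sum = 2 + 10 + 1 + 3.5 = 16.5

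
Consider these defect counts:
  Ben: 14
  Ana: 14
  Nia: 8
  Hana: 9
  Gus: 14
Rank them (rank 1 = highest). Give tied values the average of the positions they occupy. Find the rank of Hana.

4

Sorted (descending): 14, 14, 14, 9, 8
The 3 values of 14 occupy positions 1–3 → average rank 2.
Hana has value 9 → rank 4.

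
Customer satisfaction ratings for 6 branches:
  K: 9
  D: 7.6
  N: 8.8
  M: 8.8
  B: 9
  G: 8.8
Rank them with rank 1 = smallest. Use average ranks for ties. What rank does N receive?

Sorted (ascending): 7.6, 8.8, 8.8, 8.8, 9, 9
The 3 values of 8.8 occupy positions 2–4 → average rank 3.
The 2 values of 9 occupy positions 5–6 → average rank (5+6)/2 = 5.5.
N has value 8.8 → rank 3.

3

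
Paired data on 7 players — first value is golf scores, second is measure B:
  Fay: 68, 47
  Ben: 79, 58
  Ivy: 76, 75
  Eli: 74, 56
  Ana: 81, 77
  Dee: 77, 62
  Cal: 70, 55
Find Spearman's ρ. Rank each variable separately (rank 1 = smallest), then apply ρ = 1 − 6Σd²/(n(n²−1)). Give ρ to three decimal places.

0.857

Ranks of variable 1: 1, 6, 4, 3, 7, 5, 2
Ranks of variable 2: 1, 4, 6, 3, 7, 5, 2
d = r₁ − r₂: 0, 2, -2, 0, 0, 0, 0
d²: 0, 4, 4, 0, 0, 0, 0; Σd² = 8
ρ = 1 − 6·8/(7·48) = 1 − 48/336 = 0.857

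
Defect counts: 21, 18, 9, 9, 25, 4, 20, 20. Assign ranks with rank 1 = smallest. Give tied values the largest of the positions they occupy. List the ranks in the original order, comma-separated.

Sorted (ascending): 4, 9, 9, 18, 20, 20, 21, 25
The 2 values of 9 occupy positions 2–3 → each gets rank 3.
The 2 values of 20 occupy positions 5–6 → each gets rank 6.

7, 4, 3, 3, 8, 1, 6, 6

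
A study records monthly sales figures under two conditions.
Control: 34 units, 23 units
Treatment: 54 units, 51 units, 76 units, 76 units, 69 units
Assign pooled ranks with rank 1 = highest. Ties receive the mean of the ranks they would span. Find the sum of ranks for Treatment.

Sorted (descending): 76, 76, 69, 54, 51, 34, 23
The 2 values of 76 occupy positions 1–2 → average rank (1+2)/2 = 1.5.
Treatment values → pooled ranks: 54→4, 51→5, 76→1.5, 76→1.5, 69→3
Rank sum = 4 + 5 + 1.5 + 1.5 + 3 = 15

15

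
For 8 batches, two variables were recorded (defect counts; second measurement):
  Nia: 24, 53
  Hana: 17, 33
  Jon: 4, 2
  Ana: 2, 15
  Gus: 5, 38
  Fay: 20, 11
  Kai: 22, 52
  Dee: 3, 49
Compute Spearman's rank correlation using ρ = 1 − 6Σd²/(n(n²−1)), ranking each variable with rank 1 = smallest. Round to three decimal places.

Ranks of variable 1: 8, 5, 3, 1, 4, 6, 7, 2
Ranks of variable 2: 8, 4, 1, 3, 5, 2, 7, 6
d = r₁ − r₂: 0, 1, 2, -2, -1, 4, 0, -4
d²: 0, 1, 4, 4, 1, 16, 0, 16; Σd² = 42
ρ = 1 − 6·42/(8·63) = 1 − 252/504 = 0.500

0.500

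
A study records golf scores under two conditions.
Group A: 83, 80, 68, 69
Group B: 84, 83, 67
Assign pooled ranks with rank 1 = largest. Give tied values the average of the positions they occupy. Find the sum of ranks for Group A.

Sorted (descending): 84, 83, 83, 80, 69, 68, 67
The 2 values of 83 occupy positions 2–3 → average rank (2+3)/2 = 2.5.
Group A values → pooled ranks: 83→2.5, 80→4, 68→6, 69→5
Rank sum = 2.5 + 4 + 6 + 5 = 17.5

17.5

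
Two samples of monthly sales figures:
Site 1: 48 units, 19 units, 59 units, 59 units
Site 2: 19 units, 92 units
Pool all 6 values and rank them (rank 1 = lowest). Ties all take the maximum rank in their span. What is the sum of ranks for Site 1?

Sorted (ascending): 19, 19, 48, 59, 59, 92
The 2 values of 19 occupy positions 1–2 → each gets rank 2.
The 2 values of 59 occupy positions 4–5 → each gets rank 5.
Site 1 values → pooled ranks: 48→3, 19→2, 59→5, 59→5
Rank sum = 3 + 2 + 5 + 5 = 15

15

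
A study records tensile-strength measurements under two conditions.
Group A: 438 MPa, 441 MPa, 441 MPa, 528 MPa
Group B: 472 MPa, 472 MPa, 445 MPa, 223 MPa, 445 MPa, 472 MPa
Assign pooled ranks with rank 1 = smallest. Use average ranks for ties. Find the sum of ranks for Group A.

Sorted (ascending): 223, 438, 441, 441, 445, 445, 472, 472, 472, 528
The 2 values of 441 occupy positions 3–4 → average rank (3+4)/2 = 3.5.
The 2 values of 445 occupy positions 5–6 → average rank (5+6)/2 = 5.5.
The 3 values of 472 occupy positions 7–9 → average rank 8.
Group A values → pooled ranks: 438→2, 441→3.5, 441→3.5, 528→10
Rank sum = 2 + 3.5 + 3.5 + 10 = 19

19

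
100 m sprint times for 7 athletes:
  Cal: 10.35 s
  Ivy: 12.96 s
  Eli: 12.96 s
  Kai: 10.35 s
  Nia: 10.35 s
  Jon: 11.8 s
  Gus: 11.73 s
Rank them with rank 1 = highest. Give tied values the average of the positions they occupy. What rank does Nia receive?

Sorted (descending): 12.96, 12.96, 11.8, 11.73, 10.35, 10.35, 10.35
The 2 values of 12.96 occupy positions 1–2 → average rank (1+2)/2 = 1.5.
The 3 values of 10.35 occupy positions 5–7 → average rank 6.
Nia has value 10.35 s → rank 6.

6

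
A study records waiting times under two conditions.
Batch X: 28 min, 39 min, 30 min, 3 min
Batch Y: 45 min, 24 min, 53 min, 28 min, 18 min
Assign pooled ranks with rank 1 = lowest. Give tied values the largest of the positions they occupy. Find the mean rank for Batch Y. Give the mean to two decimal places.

Sorted (ascending): 3, 18, 24, 28, 28, 30, 39, 45, 53
The 2 values of 28 occupy positions 4–5 → each gets rank 5.
Batch Y values → pooled ranks: 45→8, 24→3, 53→9, 28→5, 18→2
Mean rank = (8 + 3 + 9 + 5 + 2) / 5 = 5.40

5.40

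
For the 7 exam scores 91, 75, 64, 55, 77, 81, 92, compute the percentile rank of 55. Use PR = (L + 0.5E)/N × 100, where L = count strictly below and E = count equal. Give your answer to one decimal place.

7.1

N = 7.
Strictly below 55: 0. Equal to 55: 1.
PR = (0 + 0.5·1)/7 × 100 = 7.1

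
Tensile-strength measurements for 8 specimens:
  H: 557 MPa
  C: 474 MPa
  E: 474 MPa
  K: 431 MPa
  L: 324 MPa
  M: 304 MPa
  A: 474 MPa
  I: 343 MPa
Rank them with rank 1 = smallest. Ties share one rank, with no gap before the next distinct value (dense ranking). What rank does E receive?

Sorted (ascending): 304, 324, 343, 431, 474, 474, 474, 557
The 3 values of 474 share dense rank 5.
Remaining distinct values take the next consecutive integers.
E has value 474 MPa → rank 5.

5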